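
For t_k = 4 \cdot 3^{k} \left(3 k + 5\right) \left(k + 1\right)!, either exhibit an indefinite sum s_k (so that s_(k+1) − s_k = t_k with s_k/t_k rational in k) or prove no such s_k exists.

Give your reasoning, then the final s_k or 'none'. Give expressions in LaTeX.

s_k = 4 \cdot 3^{k} \left(k + 1\right)!

Ratio r(k) = 3*(k + 2)*(3*k + 8)/(3*k + 5).
Factor: A=3*k + 6; B=1; C=k + 5/3.
Key eq: (3*k + 6)·f(k+1) = (1)·f(k) + (k + 5/3).
deg f ≤ 0 (via 1,0,1).
Solve for f: f(k) = 1/3 (degree 0 ≤ 0).
R(k) = B(k−1)·f(k)/C(k) = 1/(3*k + 5); s_k = R·t_k = 4*3**k*factorial(k + 1).
Verify: 4*3**k*(3*k + 5)*factorial(k + 1) matches t_k.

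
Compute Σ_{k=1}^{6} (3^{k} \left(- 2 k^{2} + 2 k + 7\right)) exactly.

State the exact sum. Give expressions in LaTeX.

Σ = -48120

r(k) = 3*(2*k**2 + 2*k - 7)/(2*k**2 - 2*k - 7) after simplifying.
So A=3 and B=1, with C=k**2 - k - 7/2.
Solve (3)·f(k+1) − (1)·f(k) = k**2 - k - 7/2.
Degrees (0,0,2) ⇒ d ≤ 2.
A polynomial solution: f(k) = (k**2 - 4*k + 1)/2.
Certificate R = B(k−1)f/C = (k**2 - 4*k + 1)/(2*k**2 - 2*k - 7) gives s_k = 3**k*(-k**2 + 4*k - 1).
Δs = 3**k*(-2*k**2 + 2*k + 7), as required.
Σ_(k=1)^(6) t_k = s_(7) − s_(1) = -48114 − (6) = -48120.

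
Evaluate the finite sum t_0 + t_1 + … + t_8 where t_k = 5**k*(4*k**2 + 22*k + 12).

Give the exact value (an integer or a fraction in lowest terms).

Ratio r(k) = 5*(2*k**2 + 15*k + 19)/(2*k**2 + 11*k + 6).
Normal form (A,B,C) = (5, 1, k**2 + 11*k/2 + 3).
Key eq: (5)·f(k+1) = (1)·f(k) + (k**2 + 11*k/2 + 3).
d = 2 from the (0,0,2) case.
Match coefficients ⇒ f(k) = (k**2 + 3*k - 2)/4.
Get s_k = R·t_k = 5**k*(k**2 + 3*k - 2) with R(k) = B(k−1)f(k)/C(k) = (k**2 + 3*k - 2)/(2*(2*k**2 + 11*k + 6)).
Δs = 5**k*(4*k**2 + 22*k + 12), as required.
Evaluate s at k=9 and k=0: 207031250 and -2; difference 207031252.

Σ = 207031252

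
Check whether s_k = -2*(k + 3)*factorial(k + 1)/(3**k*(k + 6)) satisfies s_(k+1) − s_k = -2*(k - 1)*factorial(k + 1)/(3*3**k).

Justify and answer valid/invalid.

Invalid: residual 2*(k**2 + 5*k - 9)*factorial(k + 1)/(3**k*(k + 6)*(k + 7)) ≠ 0.

s_(k+1) = -2*(k + 4)*factorial(k + 2)/(3*3**k*(k + 7))
s_(k+1) − s_k = -2*(k**3 + 9*k**2 + 14*k - 15)*factorial(k + 1)/(3*3**k*(k + 6)*(k + 7))
(s_(k+1) − s_k) − t_k = 2*(k**2 + 5*k - 9)*factorial(k + 1)/(3**k*(k + 6)*(k + 7))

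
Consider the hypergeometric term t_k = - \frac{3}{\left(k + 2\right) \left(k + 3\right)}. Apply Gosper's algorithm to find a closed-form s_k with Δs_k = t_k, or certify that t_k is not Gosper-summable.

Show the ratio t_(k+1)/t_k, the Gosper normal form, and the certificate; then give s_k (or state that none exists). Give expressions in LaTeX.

Step 1: r(k) = (k + 2)/(k + 4).
Factor: A=k + 2; B=k + 4; C=1.
Solve (k + 2)·f(k+1) − (k + 3)·f(k) = 1.
From deg A=1, deg B=1, deg C=0: d=1.
Coefficient equations give f(k) = k/2.
Then R = B(k−1)f/C = k*(k + 3)/2, so s_k = R(k)·t_k = -3*k/(2*k + 4).
Check: Δs_k = -3/(k**2 + 5*k + 6). ✓

s_k = - \frac{3 k}{2 k + 4}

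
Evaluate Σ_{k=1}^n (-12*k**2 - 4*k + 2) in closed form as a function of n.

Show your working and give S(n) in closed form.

Ratio r(k) = (6*k**2 + 14*k + 7)/(6*k**2 + 2*k - 1).
Factor: A=1; B=1; C=k**2 + k/3 - 1/6.
Set up (1)·f(k+1) − (1)·f(k) − (k**2 + k/3 - 1/6) = 0.
From deg A=0, deg B=0, deg C=2: d=3.
Solving with deg f ≤ 3: f(k) = k*(2*k**2 - 2*k - 1)/6.
Certificate R = B(k−1)f/C = k*(2*k**2 - 2*k - 1)/(6*k**2 + 2*k - 1) gives s_k = 2*k*(-2*k**2 + 2*k + 1).
Verify: -12*k**2 - 4*k + 2 matches t_k.
s_(n+1) = -4*n**3 - 8*n**2 - 2*n + 2 and s_(1) = 2, so S(n) = 2*n*(-2*n**2 - 4*n - 1).

S(n) = 2*n*(-2*n**2 - 4*n - 1)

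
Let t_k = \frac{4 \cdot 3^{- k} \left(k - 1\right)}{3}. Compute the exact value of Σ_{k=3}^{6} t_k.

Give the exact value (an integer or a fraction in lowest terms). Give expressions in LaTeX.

Σ = 392/2187

Step 1: r(k) = k/(3*(k - 1)).
A = 1/3, B = 1, C = k - 1.
Need (1/3)·f(k+1) − (1)·f(k) = k - 1.
deg f ≤ 1 (via 0,0,1).
Coefficient equations give f(k) = -3*(2*k - 1)/4.
So s_k = (B(k−1)f/C)·t_k = (-3*(2*k - 1)/(4*(k - 1)))·t_k = (1 - 2*k)/3**k.
Verify: 4*(k - 1)/(3*3**k) matches t_k.
Telescoping: Σ = s_(7) − s_(3) = -13/2187 − (-5/27) = 392/2187.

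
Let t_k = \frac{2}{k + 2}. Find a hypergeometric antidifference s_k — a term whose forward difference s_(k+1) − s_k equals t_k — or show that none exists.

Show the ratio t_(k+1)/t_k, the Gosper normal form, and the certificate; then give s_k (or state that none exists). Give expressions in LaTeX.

no hypergeometric antidifference exists

Ratio r(k) = (k + 2)/(k + 3).
A = k + 2, B = k + 3, C = 1.
Need (k + 2)·f(k+1) − (k + 2)·f(k) = 1.
Bound: deg f ≤ 0.
Put f(k) = c0: A·f(k+1) − B(k−1)·f(k) − C = -1; need -1 = 0 — inconsistent ⇒ no f, not summable.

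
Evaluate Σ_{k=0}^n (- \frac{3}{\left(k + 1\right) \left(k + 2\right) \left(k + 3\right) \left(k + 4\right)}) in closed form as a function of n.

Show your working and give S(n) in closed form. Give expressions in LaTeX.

S(n) = \frac{- n^{3} - 9 n^{2} - 26 n - 18}{6 \left(n^{3} + 9 n^{2} + 26 n + 24\right)}

t_(k+1)/t_k = (k + 1)/(k + 5).
Normal form (A,B,C) = (k + 1, k + 5, 1).
f must satisfy (k + 1)·f(k+1) − (k + 4)·f(k) = 1.
Bound: deg f ≤ 3.
Solve for f: f(k) = k*(k**2 + 6*k + 11)/18 (degree 3 ≤ 3).
Get s_k = R·t_k = k*(-k**2 - 6*k - 11)/(6*(k + 1)*(k + 2)*(k + 3)) with R(k) = B(k−1)f(k)/C(k) = k*(k + 4)*(k**2 + 6*k + 11)/18.
Verify: -3/(k**4 + 10*k**3 + 35*k**2 + 50*k + 24) matches t_k.
s_(n+1) = (-n**3 - 9*n**2 - 26*n - 18)/(6*(n**3 + 9*n**2 + 26*n + 24)) and s_(0) = 0, so S(n) = (-n**3 - 9*n**2 - 26*n - 18)/(6*(n**3 + 9*n**2 + 26*n + 24)).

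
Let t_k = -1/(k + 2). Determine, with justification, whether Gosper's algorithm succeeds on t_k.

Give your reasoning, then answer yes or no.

No — the linear system for f has no solution.

Compute t_(k+1)/t_k: get (k + 2)/(k + 3).
Normal form (A,B,C) = (k + 2, k + 3, 1).
Need (k + 2)·f(k+1) − (k + 2)·f(k) = 1.
Bound: deg f ≤ 0.
Generic f = c0 gives residual -1; -1 = 0 cannot hold, so t_k is not Gosper-summable.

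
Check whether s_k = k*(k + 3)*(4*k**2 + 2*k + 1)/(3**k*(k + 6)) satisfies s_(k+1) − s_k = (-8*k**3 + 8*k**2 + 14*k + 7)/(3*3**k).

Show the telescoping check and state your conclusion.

s_(k+1) = (k + 1)*(k + 4)*(2*k + 4*(k + 1)**2 + 3)/(3*3**k*(k + 7))
s_(k+1) − s_k = (-8*k**5 - 72*k**4 - 62*k**3 + 357*k**2 + 415*k + 168)/(3*3**k*(k**2 + 13*k + 42))
(s_(k+1) − s_k) − t_k = 2*(4*k**4 + 26*k**3 - 28*k**2 - 44*k - 21)/(3**k*(k**2 + 13*k + 42))

Invalid: residual 2*(4*k**4 + 26*k**3 - 28*k**2 - 44*k - 21)/(3**k*(k**2 + 13*k + 42)) ≠ 0.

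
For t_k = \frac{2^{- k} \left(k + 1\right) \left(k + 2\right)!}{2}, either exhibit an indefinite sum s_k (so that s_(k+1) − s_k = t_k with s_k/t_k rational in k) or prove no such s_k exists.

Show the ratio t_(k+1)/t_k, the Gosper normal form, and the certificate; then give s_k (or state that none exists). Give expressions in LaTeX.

s_k = 2^{- k} \left(k + 2\right)!

Compute t_(k+1)/t_k: get (k + 2)*(k + 3)/(2*(k + 1)).
Normal form (A,B,C) = (k/2 + 3/2, 1, k + 1).
Key eq: (k/2 + 3/2)·f(k+1) = (1)·f(k) + (k + 1).
Degrees (1,0,1) ⇒ d ≤ 0.
Solve for f: f(k) = 2 (degree 0 ≤ 0).
R(k) = B(k−1)·f(k)/C(k) = 2/(k + 1); s_k = R·t_k = factorial(k + 2)/2**k.
Verify: (k + 1)*factorial(k + 2)/(2*2**k) matches t_k.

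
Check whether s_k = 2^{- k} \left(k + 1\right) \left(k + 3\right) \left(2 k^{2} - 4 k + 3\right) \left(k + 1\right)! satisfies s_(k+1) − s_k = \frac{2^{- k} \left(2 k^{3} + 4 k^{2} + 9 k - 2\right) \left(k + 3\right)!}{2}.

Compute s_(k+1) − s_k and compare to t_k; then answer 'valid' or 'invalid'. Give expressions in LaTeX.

Invalid: residual - \frac{2^{- k} \left(2 k^{4} + 8 k^{3} + 13 k^{2} + 24 k - 10\right) \left(k + 1\right)!}{2} ≠ 0.

s_(k+1) = (k + 2)*(k + 4)*(2*k**2 + 1)*factorial(k + 2)/(2*2**k)
s_(k+1) − s_k = (2*k**5 + 12*k**4 + 33*k**3 + 54*k**2 + 20*k - 2)*factorial(k + 1)/(2*2**k)
(s_(k+1) − s_k) − t_k = -(2*k**4 + 8*k**3 + 13*k**2 + 24*k - 10)*factorial(k + 1)/(2*2**k)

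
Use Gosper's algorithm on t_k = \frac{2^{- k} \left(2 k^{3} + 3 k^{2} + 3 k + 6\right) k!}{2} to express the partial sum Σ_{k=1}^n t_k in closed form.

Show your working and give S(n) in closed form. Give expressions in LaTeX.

Step 1: r(k) = (2*k**4 + 11*k**3 + 24*k**2 + 29*k + 14)/(2*(2*k**3 + 3*k**2 + 3*k + 6)).
Gosper form: A/B · C(k+1)/C(k) with A=k/2 + 1/2, B=1, C=k**3 + 3*k**2/2 + 3*k/2 + 3.
Solve (k/2 + 1/2)·f(k+1) − (1)·f(k) = k**3 + 3*k**2/2 + 3*k/2 + 3.
From deg A=1, deg B=0, deg C=3: d=2.
Coefficient equations give f(k) = (k - 1)*(2*k + 3).
Then R = B(k−1)f/C = 2*(k - 1)*(2*k + 3)/(2*k**3 + 3*k**2 + 3*k + 6), so s_k = R(k)·t_k = (k - 1)*(2*k + 3)*factorial(k)/2**k.
s_(k+1) − s_k = (2*k**3 + 3*k**2 + 3*k + 6)*factorial(k)/(2*2**k) = t_k.
Evaluate: s_(n+1) = 2**(-n - 1)*n*(2*n + 5)*factorial(n + 1); subtract s_(1) = 0 ⇒ S(n) = 2**(-n - 1)*n*(2*n + 5)*factorial(n + 1).

S(n) = 2^{- n - 1} n \left(2 n + 5\right) \left(n + 1\right)!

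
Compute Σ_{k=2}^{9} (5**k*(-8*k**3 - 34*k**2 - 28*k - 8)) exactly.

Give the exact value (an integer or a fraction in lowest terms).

Step 1: r(k) = 5*(4*k**3 + 29*k**2 + 60*k + 39)/(4*k**3 + 17*k**2 + 14*k + 4).
Take A(k)=5, B(k)=1, C(k)=k**3 + 17*k**2/4 + 7*k/2 + 1.
Set up (5)·f(k+1) − (1)·f(k) − (k**3 + 17*k**2/4 + 7*k/2 + 1) = 0.
From deg A=0, deg B=0, deg C=3: d=3.
A polynomial solution: f(k) = (2*k**3 + k**2 - 3*k + 2)/8.
Certificate R = B(k−1)f/C = (2*k**3 + k**2 - 3*k + 2)/(2*(4*k**3 + 17*k**2 + 14*k + 4)) gives s_k = 5**k*(-2*k**3 - k**2 + 3*k - 2).
s_(k+1) − s_k = 5**k*(-8*k**3 - 34*k**2 - 28*k - 8) = t_k.
Sum = s_(10) − s_(2); s_(10) = -20234375000, s_(2) = -400 ⇒ -20234374600.

Σ = -20234374600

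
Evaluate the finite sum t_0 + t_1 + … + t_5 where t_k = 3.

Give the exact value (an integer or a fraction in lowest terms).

Step 1: r(k) = 1.
Factor: A=1; B=1; C=1.
Solve (1)·f(k+1) − (1)·f(k) = 1.
Degrees (0,0,0) ⇒ d ≤ 1.
Solve for f: f(k) = k (degree 1 ≤ 1).
Then R = B(k−1)f/C = k, so s_k = R(k)·t_k = 3*k.
Verify: 3 matches t_k.
Sum = s_(6) − s_(0); s_(6) = 18, s_(0) = 0 ⇒ 18.

Σ = 18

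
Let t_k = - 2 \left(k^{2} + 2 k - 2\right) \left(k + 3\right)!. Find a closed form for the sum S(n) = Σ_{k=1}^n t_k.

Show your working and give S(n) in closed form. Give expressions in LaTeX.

Ratio r(k) = (k + 4)*(2*k + (k + 1)**2)/(k**2 + 2*k - 2).
So A=k + 4 and B=1, with C=k**2 + 2*k - 2.
Solve (k + 4)·f(k+1) − (1)·f(k) = k**2 + 2*k - 2.
d = 1 from the (1,0,2) case.
Coefficient equations give f(k) = k - 2.
Get s_k = R·t_k = -2*(k - 2)*factorial(k + 3) with R(k) = B(k−1)f(k)/C(k) = (k - 2)/(k**2 + 2*k - 2).
Check: Δs_k = -2*(k**2 + 2*k - 2)*factorial(k + 3). ✓
s_(n+1) = -2*(n - 1)*factorial(n + 4) and s_(1) = 48, so S(n) = -2*n*factorial(n + 4) + 2*factorial(n + 4) - 48.

S(n) = - 2 n \left(n + 4\right)! + 2 \left(n + 4\right)! - 48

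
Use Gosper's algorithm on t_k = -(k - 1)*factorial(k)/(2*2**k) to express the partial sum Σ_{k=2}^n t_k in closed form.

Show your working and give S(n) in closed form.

S(n) = 2**(-n - 1)*(2**n - n*factorial(n) - factorial(n))

t_(k+1)/t_k = k*(k + 1)/(2*(k - 1)).
Take A(k)=k/2 + 1/2, B(k)=1, C(k)=k - 1.
f must satisfy (k/2 + 1/2)·f(k+1) − (1)·f(k) = k - 1.
From deg A=1, deg B=0, deg C=1: d=0.
Solving with deg f ≤ 0: f(k) = 2.
Certificate R = B(k−1)f/C = 2/(k - 1) gives s_k = -factorial(k)/2**k.
Check: Δs_k = -(k - 1)*factorial(k)/(2*2**k). ✓
Σ_(k=2)^n t_k = s_(n+1) − s_(2) = (-2**(-n - 1)*factorial(n + 1)) − (-1/2), i.e. 2**(-n - 1)*(2**n - n*factorial(n) - factorial(n)).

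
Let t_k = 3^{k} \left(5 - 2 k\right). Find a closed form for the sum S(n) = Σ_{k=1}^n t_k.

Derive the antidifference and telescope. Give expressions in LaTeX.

S(n) = - 3 \cdot 3^{n} n + 9 \cdot 3^{n} - 9

r(k) = 3*(2*k - 3)/(2*k - 5) after simplifying.
Normal form (A,B,C) = (3, 1, k - 5/2).
Key eq: (3)·f(k+1) = (1)·f(k) + (k - 5/2).
Degrees (0,0,1) ⇒ d ≤ 1.
Solving with deg f ≤ 1: f(k) = (k - 4)/2.
R(k) = B(k−1)·f(k)/C(k) = (k - 4)/(2*k - 5); s_k = R·t_k = 3**k*(4 - k).
Δs = 3**k*(5 - 2*k), as required.
Telescope: S(n) = s_(n+1) − s_(1) = 3**(n + 1)*(3 - n) − (9) = -3*3**n*n + 9*3**n - 9.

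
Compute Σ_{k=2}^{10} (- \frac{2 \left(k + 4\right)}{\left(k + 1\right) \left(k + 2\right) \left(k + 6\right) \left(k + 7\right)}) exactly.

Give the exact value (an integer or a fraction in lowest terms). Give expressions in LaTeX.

r(k) = (k + 1)*(k + 5)*(k + 6)/((k + 3)*(k + 4)*(k + 8)) after simplifying.
A = k + 1, B = k + 8, C = k**4 + 16*k**3 + 95*k**2 + 248*k + 240.
f must satisfy (k + 1)·f(k+1) − (k + 7)·f(k) = k**4 + 16*k**3 + 95*k**2 + 248*k + 240.
deg f ≤ 6 (via 1,1,4).
Solving with deg f ≤ 6: f(k) = k*(k + 2)*(k + 3)*(k + 4)*(k + 5)*(k + 7)/12.
Certificate R = B(k−1)f/C = k*(k + 2)*(k + 7)**2/(12*(k + 4)) gives s_k = k*(-k - 7)/(6*(k**2 + 7*k + 6)).
s_(k+1) − s_k = 2*(-k - 4)/(k**4 + 16*k**3 + 83*k**2 + 152*k + 84) = t_k.
Σ_(k=2)^(10) t_k = s_(11) − s_(2) = -11/68 − (-1/8) = -5/136.

Σ = -5/136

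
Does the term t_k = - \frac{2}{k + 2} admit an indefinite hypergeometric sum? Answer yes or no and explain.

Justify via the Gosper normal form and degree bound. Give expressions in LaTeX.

No — t_k has no hypergeometric antidifference.

Ratio r(k) = (k + 2)/(k + 3).
A = k + 2, B = k + 3, C = 1.
Solve (k + 2)·f(k+1) − (k + 2)·f(k) = 1.
Bound: deg f ≤ 0.
f = c0 ⇒ A·f(k+1) − B(k−1)·f(k) − C = -1. The system {-1 = 0} is inconsistent; no antidifference.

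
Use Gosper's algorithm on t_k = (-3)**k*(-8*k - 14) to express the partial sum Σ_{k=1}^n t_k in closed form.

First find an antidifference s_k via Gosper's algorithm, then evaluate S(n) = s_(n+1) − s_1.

Ratio r(k) = 3*(-4*k - 11)/(4*k + 7).
Gosper form: A/B · C(k+1)/C(k) with A=-3, B=1, C=k + 7/4.
Set up (-3)·f(k+1) − (1)·f(k) − (k + 7/4) = 0.
Degrees (0,0,1) ⇒ d ≤ 1.
Coefficient equations give f(k) = -(k + 1)/4.
Get s_k = R·t_k = 2*(-3)**k*(k + 1) with R(k) = B(k−1)f(k)/C(k) = -(k + 1)/(4*k + 7).
s_(k+1) − s_k = (-3)**k*(-8*k - 14) = t_k.
Evaluate: s_(n+1) = (-3)**(n + 1)*(2*n + 4); subtract s_(1) = -12 ⇒ S(n) = -6*(-3)**n*n - 12*(-3)**n + 12.

S(n) = -6*(-3)**n*n - 12*(-3)**n + 12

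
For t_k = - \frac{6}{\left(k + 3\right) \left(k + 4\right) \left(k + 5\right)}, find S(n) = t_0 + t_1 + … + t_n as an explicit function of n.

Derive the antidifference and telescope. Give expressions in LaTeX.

S(n) = \frac{- n^{2} - 9 n - 8}{4 \left(n^{2} + 9 n + 20\right)}

The ratio is (k + 3)/(k + 6).
Normal form (A,B,C) = (k + 3, k + 6, 1).
Key eq: (k + 3)·f(k+1) = (k + 5)·f(k) + (1).
Degrees (1,1,0) ⇒ d ≤ 2.
Coefficient equations give f(k) = k*(k + 7)/24.
So s_k = (B(k−1)f/C)·t_k = (k*(k + 5)*(k + 7)/24)·t_k = k*(-k - 7)/(4*(k + 3)*(k + 4)).
Δs = -6/(k**3 + 12*k**2 + 47*k + 60), as required.
Σ_(k=0)^n t_k = s_(n+1) − s_(0) = ((-n**2 - 9*n - 8)/(4*(n**2 + 9*n + 20))) − (0), i.e. (-n**2 - 9*n - 8)/(4*(n**2 + 9*n + 20)).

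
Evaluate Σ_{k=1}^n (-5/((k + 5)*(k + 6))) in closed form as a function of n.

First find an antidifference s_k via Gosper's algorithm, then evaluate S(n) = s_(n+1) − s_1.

S(n) = -5*n/(6*n + 36)

Step 1: r(k) = (k + 5)/(k + 7).
So A=k + 5 and B=k + 7, with C=1.
Need (k + 5)·f(k+1) − (k + 6)·f(k) = 1.
Degrees (1,1,0) ⇒ d ≤ 1.
Match coefficients ⇒ f(k) = k/5.
Certificate R = B(k−1)f/C = k*(k + 6)/5 gives s_k = -k/(k + 5).
Verify: -5/(k**2 + 11*k + 30) matches t_k.
Telescope: S(n) = s_(n+1) − s_(1) = (-n - 1)/(n + 6) − (-1/6) = -5*n/(6*n + 36).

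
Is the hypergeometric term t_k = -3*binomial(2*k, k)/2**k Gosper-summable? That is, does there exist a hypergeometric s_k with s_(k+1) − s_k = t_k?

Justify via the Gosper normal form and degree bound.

No. Not Gosper-summable.

Compute t_(k+1)/t_k: get (2*k + 1)/(k + 1).
So A=2*k + 1 and B=k + 1, with C=1.
Key eq: (2*k + 1)·f(k+1) = (k)·f(k) + (1).
From deg A=1, deg B=1, deg C=0: d=-1.
d = -1 < 0 ⇒ no nonzero polynomial f; not summable.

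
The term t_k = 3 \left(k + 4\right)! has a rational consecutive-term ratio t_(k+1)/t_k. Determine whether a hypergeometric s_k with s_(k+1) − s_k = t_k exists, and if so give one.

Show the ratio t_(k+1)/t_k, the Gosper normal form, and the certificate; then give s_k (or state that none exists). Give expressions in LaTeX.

The ratio is k + 5.
A = k + 5, B = 1, C = 1.
Solve (k + 5)·f(k+1) − (1)·f(k) = 1.
d = -1 from the (1,0,0) case.
d = -1 < 0 ⇒ no nonzero polynomial f; not summable.

not Gosper-summable; s_k does not exist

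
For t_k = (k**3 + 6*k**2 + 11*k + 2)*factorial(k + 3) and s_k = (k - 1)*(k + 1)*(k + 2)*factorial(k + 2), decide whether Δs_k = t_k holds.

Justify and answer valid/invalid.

s_(k+1) = k*(k + 2)*(k + 3)*factorial(k + 3)
s_(k+1) − s_k = (k + 2)*(k**3 + 5*k**2 + 9*k + 1)*factorial(k + 2)
(s_(k+1) − s_k) − t_k = -2*(k**3 + 5*k**2 + 8*k + 2)*factorial(k + 2)

Invalid: residual -2*(k**3 + 5*k**2 + 8*k + 2)*factorial(k + 2) ≠ 0.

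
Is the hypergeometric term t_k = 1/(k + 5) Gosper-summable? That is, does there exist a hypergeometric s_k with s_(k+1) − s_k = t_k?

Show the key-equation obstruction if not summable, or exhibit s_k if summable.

Compute t_(k+1)/t_k: get (k + 5)/(k + 6).
Normal form (A,B,C) = (k + 5, k + 6, 1).
f must satisfy (k + 5)·f(k+1) − (k + 5)·f(k) = 1.
d = 0 from the (1,1,0) case.
Put f(k) = c0: A·f(k+1) − B(k−1)·f(k) − C = -1; need -1 = 0 — inconsistent ⇒ no f, not summable.

No; the coefficient equations for f are inconsistent.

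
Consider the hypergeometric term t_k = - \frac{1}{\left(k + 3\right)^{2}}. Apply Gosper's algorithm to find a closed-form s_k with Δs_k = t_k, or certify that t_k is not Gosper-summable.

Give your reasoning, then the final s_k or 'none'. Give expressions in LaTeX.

Step 1: r(k) = (k + 3)**2/(k + 4)**2.
Take A(k)=k**2 + 6*k + 9, B(k)=k**2 + 8*k + 16, C(k)=1.
f must satisfy (k**2 + 6*k + 9)·f(k+1) − (k**2 + 6*k + 9)·f(k) = 1.
deg f ≤ 0 (via 2,2,0).
Put f(k) = c0: A·f(k+1) − B(k−1)·f(k) − C = -1; need -1 = 0 — inconsistent ⇒ no f, not summable.

none — t_k is not Gosper-summable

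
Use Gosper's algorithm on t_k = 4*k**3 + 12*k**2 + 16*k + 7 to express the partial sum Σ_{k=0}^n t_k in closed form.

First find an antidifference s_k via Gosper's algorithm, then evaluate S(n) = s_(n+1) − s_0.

Compute t_(k+1)/t_k: get (4*k**3 + 24*k**2 + 52*k + 39)/(4*k**3 + 12*k**2 + 16*k + 7).
Factor: A=1; B=1; C=k**3 + 3*k**2 + 4*k + 7/4.
Solve (1)·f(k+1) − (1)·f(k) = k**3 + 3*k**2 + 4*k + 7/4.
d = 4 from the (0,0,3) case.
A polynomial solution: f(k) = k*(k**3 + 2*k**2 + 3*k + 1)/4.
Get s_k = R·t_k = k*(k**3 + 2*k**2 + 3*k + 1) with R(k) = B(k−1)f(k)/C(k) = k*(k**3 + 2*k**2 + 3*k + 1)/(4*k**3 + 12*k**2 + 16*k + 7).
Verify: 4*k**3 + 12*k**2 + 16*k + 7 matches t_k.
Evaluate: s_(n+1) = n**4 + 6*n**3 + 15*n**2 + 17*n + 7; subtract s_(0) = 0 ⇒ S(n) = n**4 + 6*n**3 + 15*n**2 + 17*n + 7.

S(n) = n**4 + 6*n**3 + 15*n**2 + 17*n + 7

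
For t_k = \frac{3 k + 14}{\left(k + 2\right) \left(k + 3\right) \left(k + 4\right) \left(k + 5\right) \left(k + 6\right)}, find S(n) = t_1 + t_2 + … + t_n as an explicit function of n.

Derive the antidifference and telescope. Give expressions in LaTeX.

S(n) = \frac{n \left(n^{2} + 13 n + 54\right)}{72 \left(n^{3} + 13 n^{2} + 54 n + 72\right)}

Ratio r(k) = (k + 2)*(3*k + 17)/((k + 7)*(3*k + 14)).
A = k + 2, B = k + 7, C = k + 14/3.
f must satisfy (k + 2)·f(k+1) − (k + 6)·f(k) = k + 14/3.
deg f ≤ 4 (via 1,1,1).
Solve for f: f(k) = k*(k + 4)*(k**2 + 10*k + 31)/90 (degree 4 ≤ 4).
R(k) = B(k−1)·f(k)/C(k) = k*(k + 4)*(k + 6)*(k**2 + 10*k + 31)/(30*(3*k + 14)); s_k = R·t_k = k*(k**2 + 10*k + 31)/(30*(k**3 + 10*k**2 + 31*k + 30)).
s_(k+1) − s_k = (3*k + 14)/(k**5 + 20*k**4 + 155*k**3 + 580*k**2 + 1044*k + 720) = t_k.
Σ_(k=1)^n t_k = s_(n+1) − s_(1) = ((n**3 + 13*n**2 + 54*n + 42)/(30*(n**3 + 13*n**2 + 54*n + 72))) − (7/360), i.e. n*(n**2 + 13*n + 54)/(72*(n**3 + 13*n**2 + 54*n + 72)).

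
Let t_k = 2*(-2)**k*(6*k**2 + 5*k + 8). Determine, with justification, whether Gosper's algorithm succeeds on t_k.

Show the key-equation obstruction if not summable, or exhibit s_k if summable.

Yes. s_k = (-2)**(k + 1)*(2*k**2 - k + 2).

Step 1: r(k) = 2*(-6*k**2 - 17*k - 19)/(6*k**2 + 5*k + 8).
A = -2, B = 1, C = k**2 + 5*k/6 + 4/3.
Set up (-2)·f(k+1) − (1)·f(k) − (k**2 + 5*k/6 + 4/3) = 0.
Degrees (0,0,2) ⇒ d ≤ 2.
Solving with deg f ≤ 2: f(k) = -(2*k**2 - k + 2)/6.
Certificate R = B(k−1)f/C = -(2*k**2 - k + 2)/(6*k**2 + 5*k + 8) gives s_k = (-2)**(k + 1)*(2*k**2 - k + 2).
Verify: 2*(-2)**k*(6*k**2 + 5*k + 8) matches t_k.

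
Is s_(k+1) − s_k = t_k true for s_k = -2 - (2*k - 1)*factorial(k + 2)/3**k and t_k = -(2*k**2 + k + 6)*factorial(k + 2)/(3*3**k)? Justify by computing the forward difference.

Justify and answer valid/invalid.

s_(k+1) = -3**(-k - 1)*(2*k + 1)*factorial(k + 3) - 2
s_(k+1) − s_k = -(2*k**2 + k + 6)*factorial(k + 2)/(3*3**k)
(s_(k+1) − s_k) − t_k = 0

Valid: the claim telescopes to t_k.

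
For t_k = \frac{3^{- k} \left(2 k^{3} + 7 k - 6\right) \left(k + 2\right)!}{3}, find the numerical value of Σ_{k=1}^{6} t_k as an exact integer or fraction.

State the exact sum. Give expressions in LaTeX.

Σ = 300430/27

r(k) = (k + 3)*(7*k + 2*(k + 1)**3 + 1)/(3*(2*k**3 + 7*k - 6)) after simplifying.
So A=k/3 + 1 and B=1, with C=k**3 + 7*k/2 - 3.
Solve (k/3 + 1)·f(k+1) − (1)·f(k) = k**3 + 7*k/2 - 3.
d = 2 from the (1,0,3) case.
Solve for f: f(k) = 3*(2*k**2 - 4*k - 3)/2 (degree 2 ≤ 2).
So s_k = (B(k−1)f/C)·t_k = (3*(2*k**2 - 4*k - 3)/(2*k**3 + 7*k - 6))·t_k = (2*k**2 - 4*k - 3)*factorial(k + 2)/3**k.
Check: Δs_k = (2*k**3 + 7*k - 6)*factorial(k + 2)/(3*3**k). ✓
Sum = s_(7) − s_(1); s_(7) = 300160/27, s_(1) = -10 ⇒ 300430/27.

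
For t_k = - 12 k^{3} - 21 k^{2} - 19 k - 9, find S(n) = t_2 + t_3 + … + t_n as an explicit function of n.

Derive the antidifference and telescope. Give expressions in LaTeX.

Step 1: r(k) = (12*k**3 + 57*k**2 + 97*k + 61)/(12*k**3 + 21*k**2 + 19*k + 9).
Take A(k)=1, B(k)=1, C(k)=k**3 + 7*k**2/4 + 19*k/12 + 3/4.
Need (1)·f(k+1) − (1)·f(k) = k**3 + 7*k**2/4 + 19*k/12 + 3/4.
From deg A=0, deg B=0, deg C=3: d=4.
A polynomial solution: f(k) = k*(3*k**3 + k**2 + 2*k + 3)/12.
Certificate R = B(k−1)f/C = k*(3*k**3 + k**2 + 2*k + 3)/(12*k**3 + 21*k**2 + 19*k + 9) gives s_k = k*(-3*k**3 - k**2 - 2*k - 3).
Verify: -12*k**3 - 21*k**2 - 19*k - 9 matches t_k.
Evaluate: s_(n+1) = -3*n**4 - 13*n**3 - 23*n**2 - 22*n - 9; subtract s_(2) = -70 ⇒ S(n) = -3*n**4 - 13*n**3 - 23*n**2 - 22*n + 61.

S(n) = - 3 n^{4} - 13 n^{3} - 23 n^{2} - 22 n + 61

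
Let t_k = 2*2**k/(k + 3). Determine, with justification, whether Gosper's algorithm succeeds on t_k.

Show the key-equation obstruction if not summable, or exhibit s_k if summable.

No; the degree bound rules out any f.

Step 1: r(k) = 2*(k + 3)/(k + 4).
So A=2*k + 6 and B=k + 4, with C=1.
Solve (2*k + 6)·f(k+1) − (k + 3)·f(k) = 1.
From deg A=1, deg B=1, deg C=0: d=-1.
Negative degree bound (-1): no f exists, t_k not Gosper-summable.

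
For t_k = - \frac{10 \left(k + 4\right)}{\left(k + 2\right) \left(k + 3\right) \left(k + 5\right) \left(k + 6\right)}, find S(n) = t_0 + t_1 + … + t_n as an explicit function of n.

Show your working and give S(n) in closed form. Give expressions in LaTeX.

The ratio is (k + 2)*(k + 5)**2/((k + 4)**2*(k + 7)).
Factor: A=k + 2; B=k + 7; C=k**2 + 8*k + 16.
Key eq: (k + 2)·f(k+1) = (k + 6)·f(k) + (k**2 + 8*k + 16).
d = 4 from the (1,1,2) case.
A polynomial solution: f(k) = k*(k + 3)*(k + 4)*(k + 7)/20.
Certificate R = B(k−1)f/C = k*(k + 3)*(k + 6)*(k + 7)/(20*(k + 4)) gives s_k = k*(-k - 7)/(2*(k**2 + 7*k + 10)).
Δs = 10*(-k - 4)/(k**4 + 16*k**3 + 91*k**2 + 216*k + 180), as required.
Σ_(k=0)^n t_k = s_(n+1) − s_(0) = ((-n**2 - 9*n - 8)/(2*(n**2 + 9*n + 18))) − (0), i.e. (-n**2 - 9*n - 8)/(2*(n**2 + 9*n + 18)).

S(n) = \frac{- n^{2} - 9 n - 8}{2 \left(n^{2} + 9 n + 18\right)}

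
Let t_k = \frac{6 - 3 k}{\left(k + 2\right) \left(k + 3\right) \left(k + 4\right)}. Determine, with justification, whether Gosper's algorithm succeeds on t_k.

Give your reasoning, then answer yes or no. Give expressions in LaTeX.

Yes. s_k = \frac{3 k}{\left(k + 2\right) \left(k + 3\right)}.

t_(k+1)/t_k = (k - 1)*(k + 2)/((k - 2)*(k + 5)).
So A=k + 2 and B=k + 5, with C=k - 2.
Key eq: (k + 2)·f(k+1) = (k + 4)·f(k) + (k - 2).
Bound: deg f ≤ 2.
Solving with deg f ≤ 2: f(k) = -k.
So s_k = (B(k−1)f/C)·t_k = (-k*(k + 4)/(k - 2))·t_k = 3*k/((k + 2)*(k + 3)).
Check: Δs_k = 3*(2 - k)/(k**3 + 9*k**2 + 26*k + 24). ✓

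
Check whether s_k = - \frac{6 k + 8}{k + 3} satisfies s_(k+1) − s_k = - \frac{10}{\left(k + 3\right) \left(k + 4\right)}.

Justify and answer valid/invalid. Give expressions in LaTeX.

valid; difference matches t_k

s_(k+1) = 2*(-3*k - 7)/(k + 4)
s_(k+1) − s_k = -10/(k**2 + 7*k + 12)
(s_(k+1) − s_k) − t_k = 0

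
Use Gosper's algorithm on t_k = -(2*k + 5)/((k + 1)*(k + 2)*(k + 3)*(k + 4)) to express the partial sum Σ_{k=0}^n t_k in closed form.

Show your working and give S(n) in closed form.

Compute t_(k+1)/t_k: get (k + 1)*(2*k + 7)/((k + 5)*(2*k + 5)).
Take A(k)=k + 1, B(k)=k + 5, C(k)=k + 5/2.
Set up (k + 1)·f(k+1) − (k + 4)·f(k) − (k + 5/2) = 0.
Bound: deg f ≤ 3.
Solve for f: f(k) = k*(k + 2)*(k + 4)/6 (degree 3 ≤ 3).
Then R = B(k−1)f/C = k*(k + 2)*(k + 4)**2/(3*(2*k + 5)), so s_k = R(k)·t_k = k*(-k - 4)/(3*(k**2 + 4*k + 3)).
Δs = (-2*k - 5)/(k**4 + 10*k**3 + 35*k**2 + 50*k + 24), as required.
Telescope: S(n) = s_(n+1) − s_(0) = (-n**2 - 6*n - 5)/(3*(n**2 + 6*n + 8)) − (0) = (-n**2 - 6*n - 5)/(3*(n**2 + 6*n + 8)).

S(n) = (-n**2 - 6*n - 5)/(3*(n**2 + 6*n + 8))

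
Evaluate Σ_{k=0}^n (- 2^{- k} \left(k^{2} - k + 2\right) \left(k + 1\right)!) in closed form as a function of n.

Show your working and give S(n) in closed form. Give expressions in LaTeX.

S(n) = -4 - 2^{- n} n \left(n + 2\right)! + 2^{- n} \left(n + 2\right)!

Ratio r(k) = (k + 2)*(-k + (k + 1)**2 + 1)/(2*(k**2 - k + 2)).
A = k/2 + 1, B = 1, C = k**2 - k + 2.
Need (k/2 + 1)·f(k+1) − (1)·f(k) = k**2 - k + 2.
d = 1 from the (1,0,2) case.
A polynomial solution: f(k) = 2*(k - 2).
Get s_k = R·t_k = -2**(1 - k)*(k - 2)*factorial(k + 1) with R(k) = B(k−1)f(k)/C(k) = 2*(k - 2)/(k**2 - k + 2).
Verify: -(k**2 - k + 2)*factorial(k + 1)/2**k matches t_k.
s_(n+1) = -(n - 1)*factorial(n + 2)/2**n and s_(0) = 4, so S(n) = -4 - n*factorial(n + 2)/2**n + factorial(n + 2)/2**n.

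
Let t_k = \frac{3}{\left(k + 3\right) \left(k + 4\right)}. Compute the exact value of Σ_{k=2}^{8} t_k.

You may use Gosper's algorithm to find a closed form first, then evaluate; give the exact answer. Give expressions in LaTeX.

Σ = 7/20

r(k) = (k + 3)/(k + 5) after simplifying.
So A=k + 3 and B=k + 5, with C=1.
Set up (k + 3)·f(k+1) − (k + 4)·f(k) − (1) = 0.
Bound: deg f ≤ 1.
Solving with deg f ≤ 1: f(k) = k/3.
R(k) = B(k−1)·f(k)/C(k) = k*(k + 4)/3; s_k = R·t_k = k/(k + 3).
Check: Δs_k = 3/(k**2 + 7*k + 12). ✓
Telescoping: Σ = s_(9) − s_(2) = 3/4 − (2/5) = 7/20.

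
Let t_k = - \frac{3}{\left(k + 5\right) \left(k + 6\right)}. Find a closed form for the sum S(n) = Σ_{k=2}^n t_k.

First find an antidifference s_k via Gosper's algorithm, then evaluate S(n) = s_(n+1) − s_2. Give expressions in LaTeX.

Step 1: r(k) = (k + 5)/(k + 7).
A = k + 5, B = k + 7, C = 1.
Solve (k + 5)·f(k+1) − (k + 6)·f(k) = 1.
Degrees (1,1,0) ⇒ d ≤ 1.
Solve for f: f(k) = k/5 (degree 1 ≤ 1).
So s_k = (B(k−1)f/C)·t_k = (k*(k + 6)/5)·t_k = -3*k/(5*k + 25).
s_(k+1) − s_k = -3/(k**2 + 11*k + 30) = t_k.
Σ_(k=2)^n t_k = s_(n+1) − s_(2) = (3*(-n - 1)/(5*(n + 6))) − (-6/35), i.e. 3*(1 - n)/(7*(n + 6)).

S(n) = \frac{3 \left(1 - n\right)}{7 \left(n + 6\right)}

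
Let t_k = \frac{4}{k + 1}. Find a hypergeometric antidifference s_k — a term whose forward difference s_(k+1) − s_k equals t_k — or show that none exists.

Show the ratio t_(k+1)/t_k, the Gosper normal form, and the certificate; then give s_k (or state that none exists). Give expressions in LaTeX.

Ratio r(k) = (k + 1)/(k + 2).
Factor: A=k + 1; B=k + 2; C=1.
Need (k + 1)·f(k+1) − (k + 1)·f(k) = 1.
deg f ≤ 0 (via 1,1,0).
Put f(k) = c0: A·f(k+1) − B(k−1)·f(k) − C = -1; need -1 = 0 — inconsistent ⇒ no f, not summable.

no hypergeometric antidifference exists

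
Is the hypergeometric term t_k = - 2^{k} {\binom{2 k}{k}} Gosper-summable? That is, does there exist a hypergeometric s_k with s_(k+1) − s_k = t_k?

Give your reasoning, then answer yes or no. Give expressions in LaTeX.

t_(k+1)/t_k = 4*(2*k + 1)/(k + 1).
Factor: A=8*k + 4; B=k + 1; C=1.
Need (8*k + 4)·f(k+1) − (k)·f(k) = 1.
Degrees (1,1,0) ⇒ d ≤ -1.
Negative degree bound (-1): no f exists, t_k not Gosper-summable.

No — negative degree bound, so no certificate f.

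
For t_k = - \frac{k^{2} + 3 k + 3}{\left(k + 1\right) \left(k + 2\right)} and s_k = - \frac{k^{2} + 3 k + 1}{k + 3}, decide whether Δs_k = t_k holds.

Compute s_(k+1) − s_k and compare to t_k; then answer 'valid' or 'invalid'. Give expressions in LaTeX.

Invalid: residual \frac{2 \left(k^{2} + 5 k + 7\right)}{k^{4} + 10 k^{3} + 35 k^{2} + 50 k + 24} ≠ 0.

s_(k+1) = (-k**2 - 5*k - 5)/(k + 4)
s_(k+1) − s_k = (-k**2 - 7*k - 11)/(k**2 + 7*k + 12)
(s_(k+1) − s_k) − t_k = 2*(k**2 + 5*k + 7)/(k**4 + 10*k**3 + 35*k**2 + 50*k + 24)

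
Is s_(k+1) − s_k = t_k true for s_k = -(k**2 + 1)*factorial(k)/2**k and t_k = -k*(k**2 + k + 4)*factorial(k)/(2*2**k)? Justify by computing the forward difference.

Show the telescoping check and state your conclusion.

s_(k+1) = -(k**2 + 2*k + 2)*factorial(k + 1)/(2*2**k)
s_(k+1) − s_k = -k*(k**2 + k + 4)*factorial(k)/(2*2**k)
(s_(k+1) − s_k) − t_k = 0

valid; difference matches t_k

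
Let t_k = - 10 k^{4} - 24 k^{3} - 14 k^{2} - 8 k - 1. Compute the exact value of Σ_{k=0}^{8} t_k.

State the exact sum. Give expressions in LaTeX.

The ratio is (10*k**4 + 64*k**3 + 146*k**2 + 148*k + 57)/(10*k**4 + 24*k**3 + 14*k**2 + 8*k + 1).
Take A(k)=1, B(k)=1, C(k)=k**4 + 12*k**3/5 + 7*k**2/5 + 4*k/5 + 1/10.
Solve (1)·f(k+1) − (1)·f(k) = k**4 + 12*k**3/5 + 7*k**2/5 + 4*k/5 + 1/10.
d = 5 from the (0,0,4) case.
Match coefficients ⇒ f(k) = k*(2*k**4 + k**3 - 4*k**2 + 3*k - 1)/10.
Get s_k = R·t_k = k*(-2*k**4 - k**3 + 4*k**2 - 3*k + 1) with R(k) = B(k−1)f(k)/C(k) = k*(2*k**4 + k**3 - 4*k**2 + 3*k - 1)/(10*k**4 + 24*k**3 + 14*k**2 + 8*k + 1).
Δs = -10*k**4 - 24*k**3 - 14*k**2 - 8*k - 1, as required.
Sum = s_(9) − s_(0); s_(9) = -121977, s_(0) = 0 ⇒ -121977.

Σ = -121977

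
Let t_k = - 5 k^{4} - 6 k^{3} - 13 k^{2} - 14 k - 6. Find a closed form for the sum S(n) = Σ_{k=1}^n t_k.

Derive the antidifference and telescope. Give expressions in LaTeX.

S(n) = n \left(- n^{4} - 4 n^{3} - 9 n^{2} - 15 n - 15\right)

t_(k+1)/t_k = (5*k**4 + 26*k**3 + 61*k**2 + 78*k + 44)/(5*k**4 + 6*k**3 + 13*k**2 + 14*k + 6).
Factor: A=1; B=1; C=k**4 + 6*k**3/5 + 13*k**2/5 + 14*k/5 + 6/5.
Solve (1)·f(k+1) − (1)·f(k) = k**4 + 6*k**3/5 + 13*k**2/5 + 14*k/5 + 6/5.
Degrees (0,0,4) ⇒ d ≤ 5.
Solve for f: f(k) = k*(k**4 - k**3 + 3*k**2 + 2*k + 1)/5 (degree 5 ≤ 5).
Get s_k = R·t_k = k*(-k**4 + k**3 - 3*k**2 - 2*k - 1) with R(k) = B(k−1)f(k)/C(k) = k*(k**4 - k**3 + 3*k**2 + 2*k + 1)/(5*k**4 + 6*k**3 + 13*k**2 + 14*k + 6).
s_(k+1) − s_k = -5*k**4 - 6*k**3 - 13*k**2 - 14*k - 6 = t_k.
Telescope: S(n) = s_(n+1) − s_(1) = -n**5 - 4*n**4 - 9*n**3 - 15*n**2 - 15*n - 6 − (-6) = n*(-n**4 - 4*n**3 - 9*n**2 - 15*n - 15).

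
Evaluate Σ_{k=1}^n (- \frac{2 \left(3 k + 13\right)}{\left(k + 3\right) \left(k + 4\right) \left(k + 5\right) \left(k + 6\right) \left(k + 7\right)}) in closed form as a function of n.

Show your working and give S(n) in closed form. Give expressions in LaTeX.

S(n) = \frac{n \left(- n^{2} - 17 n - 94\right)}{84 \left(n^{3} + 17 n^{2} + 94 n + 168\right)}

t_(k+1)/t_k = (k + 3)*(3*k + 16)/((k + 8)*(3*k + 13)).
Normal form (A,B,C) = (k + 3, k + 8, k + 13/3).
f must satisfy (k + 3)·f(k+1) − (k + 7)·f(k) = k + 13/3.
d = 4 from the (1,1,1) case.
A polynomial solution: f(k) = k*(k + 4)*(k**2 + 14*k + 63)/270.
So s_k = (B(k−1)f/C)·t_k = (k*(k + 4)*(k + 7)*(k**2 + 14*k + 63)/(90*(3*k + 13)))·t_k = k*(-k**2 - 14*k - 63)/(45*(k**3 + 14*k**2 + 63*k + 90)).
Verify: 2*(-3*k - 13)/(k**5 + 25*k**4 + 245*k**3 + 1175*k**2 + 2754*k + 2520) matches t_k.
s_(n+1) = (-n**3 - 17*n**2 - 94*n - 78)/(45*(n**3 + 17*n**2 + 94*n + 168)) and s_(1) = -13/1260, so S(n) = n*(-n**2 - 17*n - 94)/(84*(n**3 + 17*n**2 + 94*n + 168)).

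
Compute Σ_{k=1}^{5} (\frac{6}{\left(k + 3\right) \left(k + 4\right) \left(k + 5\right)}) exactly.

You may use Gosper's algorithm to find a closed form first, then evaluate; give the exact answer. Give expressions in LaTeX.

Σ = 7/60

r(k) = (k + 3)/(k + 6) after simplifying.
Gosper form: A/B · C(k+1)/C(k) with A=k + 3, B=k + 6, C=1.
Set up (k + 3)·f(k+1) − (k + 5)·f(k) − (1) = 0.
d = 2 from the (1,1,0) case.
A polynomial solution: f(k) = k*(k + 7)/24.
Then R = B(k−1)f/C = k*(k + 5)*(k + 7)/24, so s_k = R(k)·t_k = k*(k + 7)/(4*(k + 3)*(k + 4)).
Δs = 6/(k**3 + 12*k**2 + 47*k + 60), as required.
Telescoping: Σ = s_(6) − s_(1) = 13/60 − (1/10) = 7/60.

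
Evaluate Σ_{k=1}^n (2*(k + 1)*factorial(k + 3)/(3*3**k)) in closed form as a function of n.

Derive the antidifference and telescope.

Step 1: r(k) = (k + 2)*(k + 4)/(3*(k + 1)).
A = k/3 + 4/3, B = 1, C = k + 1.
f must satisfy (k/3 + 4/3)·f(k+1) − (1)·f(k) = k + 1.
From deg A=1, deg B=0, deg C=1: d=0.
Solve for f: f(k) = 3 (degree 0 ≤ 0).
R(k) = B(k−1)·f(k)/C(k) = 3/(k + 1); s_k = R·t_k = 2*factorial(k + 3)/3**k.
Check: Δs_k = 2*(k + 1)*factorial(k + 3)/(3*3**k). ✓
Σ_(k=1)^n t_k = s_(n+1) − s_(1) = (2*3**(-n - 1)*factorial(n + 4)) − (16), i.e. -16 + 2*factorial(n + 4)/(3*3**n).

S(n) = -16 + 2*factorial(n + 4)/(3*3**n)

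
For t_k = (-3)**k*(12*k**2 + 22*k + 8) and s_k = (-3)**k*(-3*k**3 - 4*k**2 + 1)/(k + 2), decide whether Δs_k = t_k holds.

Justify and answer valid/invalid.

Invalid: residual (-3)**k*(-12*k**3 - 49*k**2 - 53*k - 15)/(k**2 + 5*k + 6) ≠ 0.

s_(k+1) = 3*(-3)**k*(3*k**3 + 13*k**2 + 17*k + 6)/(k + 3)
s_(k+1) − s_k = (-3)**k*(12*k**4 + 70*k**3 + 141*k**2 + 119*k + 33)/(k**2 + 5*k + 6)
(s_(k+1) − s_k) − t_k = (-3)**k*(-12*k**3 - 49*k**2 - 53*k - 15)/(k**2 + 5*k + 6)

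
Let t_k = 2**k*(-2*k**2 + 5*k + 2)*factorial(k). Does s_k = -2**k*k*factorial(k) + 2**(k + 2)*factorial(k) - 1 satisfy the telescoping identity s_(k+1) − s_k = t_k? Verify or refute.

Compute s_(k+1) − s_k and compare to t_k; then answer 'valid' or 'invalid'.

s_(k+1) = -2*2**k*k**2*factorial(k) + 4*2**k*k*factorial(k) + 6*2**k*factorial(k) - 1
s_(k+1) − s_k = 2**k*(-2*k**2 + 5*k + 2)*factorial(k)
(s_(k+1) − s_k) − t_k = 0

valid; difference matches t_k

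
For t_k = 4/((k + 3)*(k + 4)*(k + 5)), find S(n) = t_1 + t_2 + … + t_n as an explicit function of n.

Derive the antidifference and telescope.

S(n) = n*(n + 9)/(10*(n**2 + 9*n + 20))

Ratio r(k) = (k + 3)/(k + 6).
Gosper form: A/B · C(k+1)/C(k) with A=k + 3, B=k + 6, C=1.
Need (k + 3)·f(k+1) − (k + 5)·f(k) = 1.
Degrees (1,1,0) ⇒ d ≤ 2.
Match coefficients ⇒ f(k) = k*(k + 7)/24.
So s_k = (B(k−1)f/C)·t_k = (k*(k + 5)*(k + 7)/24)·t_k = k*(k + 7)/(6*(k + 3)*(k + 4)).
Verify: 4/(k**3 + 12*k**2 + 47*k + 60) matches t_k.
s_(n+1) = (n**2 + 9*n + 8)/(6*(n**2 + 9*n + 20)) and s_(1) = 1/15, so S(n) = n*(n + 9)/(10*(n**2 + 9*n + 20)).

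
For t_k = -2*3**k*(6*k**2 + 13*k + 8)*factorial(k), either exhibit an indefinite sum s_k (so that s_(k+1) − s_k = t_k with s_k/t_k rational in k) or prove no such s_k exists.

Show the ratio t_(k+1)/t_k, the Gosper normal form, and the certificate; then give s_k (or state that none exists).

Ratio r(k) = 3*(6*k**3 + 31*k**2 + 52*k + 27)/(6*k**2 + 13*k + 8).
A = 3*k + 3, B = 1, C = k**2 + 13*k/6 + 4/3.
Need (3*k + 3)·f(k+1) − (1)·f(k) = k**2 + 13*k/6 + 4/3.
d = 1 from the (1,0,2) case.
Coefficient equations give f(k) = (2*k + 1)/6.
Get s_k = R·t_k = -2*3**k*(2*k + 1)*factorial(k) with R(k) = B(k−1)f(k)/C(k) = (2*k + 1)/(6*k**2 + 13*k + 8).
s_(k+1) − s_k = -2*3**k*(6*k**2 + 13*k + 8)*factorial(k) = t_k.

s_k = -2*3**k*(2*k + 1)*factorial(k)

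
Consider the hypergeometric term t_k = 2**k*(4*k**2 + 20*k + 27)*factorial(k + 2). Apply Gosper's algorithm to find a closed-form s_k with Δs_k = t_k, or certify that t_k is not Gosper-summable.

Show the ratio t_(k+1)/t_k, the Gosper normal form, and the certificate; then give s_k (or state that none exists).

s_k = 2**k*(2*k + 3)*factorial(k + 2)

The ratio is 2*(4*k**3 + 40*k**2 + 135*k + 153)/(4*k**2 + 20*k + 27).
Take A(k)=2*k + 6, B(k)=1, C(k)=k**2 + 5*k + 27/4.
Solve (2*k + 6)·f(k+1) − (1)·f(k) = k**2 + 5*k + 27/4.
From deg A=1, deg B=0, deg C=2: d=1.
Solving with deg f ≤ 1: f(k) = (2*k + 3)/4.
R(k) = B(k−1)·f(k)/C(k) = (2*k + 3)/(4*k**2 + 20*k + 27); s_k = R·t_k = 2**k*(2*k + 3)*factorial(k + 2).
Verify: 2**k*(4*k**2 + 20*k + 27)*factorial(k + 2) matches t_k.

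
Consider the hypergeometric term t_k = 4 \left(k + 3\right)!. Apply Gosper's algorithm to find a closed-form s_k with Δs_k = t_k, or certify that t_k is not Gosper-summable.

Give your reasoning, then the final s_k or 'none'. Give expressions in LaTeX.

The ratio is k + 4.
Factor: A=k + 4; B=1; C=1.
Need (k + 4)·f(k+1) − (1)·f(k) = 1.
Bound: deg f ≤ -1.
Bound -1 < 0, so the key equation has no polynomial solution.

none (Gosper's algorithm certifies no s_k)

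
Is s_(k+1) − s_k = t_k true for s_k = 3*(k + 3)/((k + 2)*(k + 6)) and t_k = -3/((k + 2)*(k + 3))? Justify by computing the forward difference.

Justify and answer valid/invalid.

Invalid: residual 9*(2*k + 9)/(k**4 + 18*k**3 + 113*k**2 + 288*k + 252) ≠ 0.

s_(k+1) = 3*(k + 4)/((k + 3)*(k + 7))
s_(k+1) − s_k = 3*(-k**2 - 7*k - 15)/(k**4 + 18*k**3 + 113*k**2 + 288*k + 252)
(s_(k+1) − s_k) − t_k = 9*(2*k + 9)/(k**4 + 18*k**3 + 113*k**2 + 288*k + 252)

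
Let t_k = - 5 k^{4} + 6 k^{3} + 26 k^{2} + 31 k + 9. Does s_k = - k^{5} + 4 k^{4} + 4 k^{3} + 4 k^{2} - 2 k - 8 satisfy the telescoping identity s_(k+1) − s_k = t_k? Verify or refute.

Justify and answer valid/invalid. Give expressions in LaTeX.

valid; difference matches t_k

s_(k+1) = -k**5 - k**4 + 10*k**3 + 30*k**2 + 29*k + 1
s_(k+1) − s_k = -5*k**4 + 6*k**3 + 26*k**2 + 31*k + 9
(s_(k+1) − s_k) − t_k = 0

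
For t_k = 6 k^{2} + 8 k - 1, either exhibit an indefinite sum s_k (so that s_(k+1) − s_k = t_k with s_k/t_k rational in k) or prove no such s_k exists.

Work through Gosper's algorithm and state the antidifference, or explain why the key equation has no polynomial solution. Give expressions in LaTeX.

t_(k+1)/t_k = (6*k**2 + 20*k + 13)/(6*k**2 + 8*k - 1).
Factor: A=1; B=1; C=k**2 + 4*k/3 - 1/6.
Solve (1)·f(k+1) − (1)·f(k) = k**2 + 4*k/3 - 1/6.
Bound: deg f ≤ 3.
Coefficient equations give f(k) = k*(2*k**2 + k - 4)/6.
R(k) = B(k−1)·f(k)/C(k) = k*(2*k**2 + k - 4)/(6*k**2 + 8*k - 1); s_k = R·t_k = k*(2*k**2 + k - 4).
s_(k+1) − s_k = 6*k**2 + 8*k - 1 = t_k.

s_k = k \left(2 k^{2} + k - 4\right)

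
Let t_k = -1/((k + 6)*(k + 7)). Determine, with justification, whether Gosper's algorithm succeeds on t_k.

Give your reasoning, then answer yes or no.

The ratio is (k + 6)/(k + 8).
Gosper form: A/B · C(k+1)/C(k) with A=k + 6, B=k + 8, C=1.
Key eq: (k + 6)·f(k+1) = (k + 7)·f(k) + (1).
deg f ≤ 1 (via 1,1,0).
A polynomial solution: f(k) = k/6.
Then R = B(k−1)f/C = k*(k + 7)/6, so s_k = R(k)·t_k = -k/(6*k + 36).
Check: Δs_k = -1/(k**2 + 13*k + 42). ✓

Yes. s_k = -k/(6*k + 36).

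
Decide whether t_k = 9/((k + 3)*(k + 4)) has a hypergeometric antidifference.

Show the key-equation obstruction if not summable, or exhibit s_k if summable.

Yes. s_k = 3*k/(k + 3).

The ratio is (k + 3)/(k + 5).
Factor: A=k + 3; B=k + 5; C=1.
Solve (k + 3)·f(k+1) − (k + 4)·f(k) = 1.
From deg A=1, deg B=1, deg C=0: d=1.
Solving with deg f ≤ 1: f(k) = k/3.
Certificate R = B(k−1)f/C = k*(k + 4)/3 gives s_k = 3*k/(k + 3).
Verify: 9/(k**2 + 7*k + 12) matches t_k.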